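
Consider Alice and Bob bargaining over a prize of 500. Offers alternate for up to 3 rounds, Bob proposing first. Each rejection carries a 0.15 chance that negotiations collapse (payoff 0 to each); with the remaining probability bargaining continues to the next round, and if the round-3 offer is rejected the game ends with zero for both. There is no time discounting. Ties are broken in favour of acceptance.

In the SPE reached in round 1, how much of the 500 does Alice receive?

Round 3 (Bob proposes): rejection yields 0 for Alice; Bob offers 0 and keeps 500.
Round 2 (Alice proposes): rejecting gives Bob an expected 0.85 × 500 = 425; Alice offers that and keeps 75.
Round 1 (Bob proposes): rejecting gives Alice an expected 0.85 × 75 = 63.75. Bob offers 63.75 and keeps 500 − 63.75 = 436.25.

63.75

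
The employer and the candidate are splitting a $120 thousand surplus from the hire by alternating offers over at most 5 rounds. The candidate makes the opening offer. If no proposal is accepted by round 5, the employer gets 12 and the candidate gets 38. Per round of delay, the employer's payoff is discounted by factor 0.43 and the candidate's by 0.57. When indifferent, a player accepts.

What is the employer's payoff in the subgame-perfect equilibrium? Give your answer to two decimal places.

28.35

Round 5 (the candidate proposes): the employer gets 12 if talks fail, so the candidate offers 12 and keeps 108.
Round 4 (the employer proposes): the candidate can get 108 next round, worth 0.57 × 108 = 61.56 now. The employer offers 61.56 and keeps 120 − 61.56 = 58.44.
Round 3 (the candidate proposes): the employer can get 58.44 next round, worth 0.43 × 58.44 = 25.1292 now, so the candidate offers 25.1292, keeping 94.8708.
Round 2 (the employer proposes): the candidate can get 94.8708 next round, worth 0.57 × 94.8708 = 54.076356 now; the employer offers that and keeps 65.923644.
Round 1 (the candidate proposes): the employer can get 65.923644 next round, worth 0.43 × 65.923644 = 28.34716692 now, so the candidate offers 28.34716692, keeping 91.65283308.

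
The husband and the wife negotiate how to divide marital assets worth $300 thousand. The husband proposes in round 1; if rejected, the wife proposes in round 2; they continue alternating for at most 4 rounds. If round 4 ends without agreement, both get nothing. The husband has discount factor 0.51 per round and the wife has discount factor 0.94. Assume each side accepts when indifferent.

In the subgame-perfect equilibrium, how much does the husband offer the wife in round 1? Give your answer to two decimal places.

Round 4 (the wife proposes): rejection yields 0 for the husband; the wife offers 0 and keeps 300.
Round 3 (the husband proposes): the wife can get 300 next round, worth 0.94 × 300 = 282 now; the husband offers that and keeps 18.
Round 2 (the wife proposes): the husband can get 18 next round, worth 0.51 × 18 = 9.18 now; the wife offers that and keeps 290.82.
Round 1 (the husband proposes): the wife can get 290.82 next round, worth 0.94 × 290.82 = 273.3708 now. The husband offers 273.3708 and keeps 300 − 273.3708 = 26.6292.

273.37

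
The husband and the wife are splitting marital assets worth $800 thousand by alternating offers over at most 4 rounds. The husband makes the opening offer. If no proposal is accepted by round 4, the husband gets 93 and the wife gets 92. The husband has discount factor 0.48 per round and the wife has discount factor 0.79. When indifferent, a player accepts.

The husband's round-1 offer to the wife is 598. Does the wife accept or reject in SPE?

Round 4 (the wife proposes): the husband gets 93 if talks fail, so the wife offers 93 and keeps 707.
Round 3 (the husband proposes): the wife can get 707 next round, worth 0.79 × 707 = 558.53 now. The husband offers 558.53 and keeps 800 − 558.53 = 241.47.
Round 2 (the wife proposes): the husband can get 241.47 next round, worth 0.48 × 241.47 = 115.9056 now. The wife offers 115.9056 and keeps 800 − 115.9056 = 684.0944.
So by rejecting in round 1, the wife gets 684.0944 next round, worth 0.79 × 684.0944 = 540.434576 now.
Offer 598 ≥ 540.434576, so the wife accepts.

Accept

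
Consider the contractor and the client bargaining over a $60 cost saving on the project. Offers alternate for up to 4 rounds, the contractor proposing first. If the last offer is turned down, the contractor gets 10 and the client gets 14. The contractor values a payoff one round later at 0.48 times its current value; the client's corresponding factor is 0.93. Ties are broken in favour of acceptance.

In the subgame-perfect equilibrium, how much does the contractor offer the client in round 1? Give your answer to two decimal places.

By backward induction:
Round 4 (the client proposes): the contractor gets 10 if talks fail, so the client offers 10 and keeps 50.
Round 3 (the contractor proposes): the client can get 50 next round, worth 0.93 × 50 = 46.5 now. The contractor offers 46.5 and keeps 60 − 46.5 = 13.5.
Round 2 (the client proposes): the contractor can get 13.5 next round, worth 0.48 × 13.5 = 6.48 now; the client offers that and keeps 53.52.
Round 1 (the contractor proposes): the client can get 53.52 next round, worth 0.93 × 53.52 = 49.7736 now. The contractor offers 49.7736 and keeps 60 − 49.7736 = 10.2264.

49.77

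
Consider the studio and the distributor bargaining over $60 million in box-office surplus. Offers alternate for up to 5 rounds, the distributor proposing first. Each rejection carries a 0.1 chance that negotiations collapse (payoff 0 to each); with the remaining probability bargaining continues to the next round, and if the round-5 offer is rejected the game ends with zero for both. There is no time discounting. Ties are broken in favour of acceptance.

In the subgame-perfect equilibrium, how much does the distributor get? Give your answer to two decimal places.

50.23

Round 5 (the distributor proposes): rejection yields 0 for the studio; the distributor offers 0 and keeps 60.
Round 4 (the studio proposes): rejecting gives the distributor an expected 0.9 × 60 = 54. The studio offers 54 and keeps 60 − 54 = 6.
Round 3 (the distributor proposes): rejecting gives the studio an expected 0.9 × 6 = 5.4; the distributor offers that and keeps 54.6.
Round 2 (the studio proposes): rejecting gives the distributor an expected 0.9 × 54.6 = 49.14. The studio offers 49.14 and keeps 60 − 49.14 = 10.86.
Round 1 (the distributor proposes): rejecting gives the studio an expected 0.9 × 10.86 = 9.774. The distributor offers 9.774 and keeps 60 − 9.774 = 50.226.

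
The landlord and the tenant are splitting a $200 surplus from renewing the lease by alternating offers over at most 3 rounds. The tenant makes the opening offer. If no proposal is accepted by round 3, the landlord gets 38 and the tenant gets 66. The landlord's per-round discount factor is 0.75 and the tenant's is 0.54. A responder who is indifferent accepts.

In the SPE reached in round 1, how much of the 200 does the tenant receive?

115.61

Solve by backward induction from round 3.
Round 3 (the tenant proposes): the landlord gets 38 if talks fail, so the tenant offers 38 and keeps 162.
Round 2 (the landlord proposes): the tenant can get 162 next round, worth 0.54 × 162 = 87.48 now. The landlord offers 87.48 and keeps 200 − 87.48 = 112.52.
Round 1 (the tenant proposes): the landlord can get 112.52 next round, worth 0.75 × 112.52 = 84.39 now; the tenant offers that and keeps 115.61.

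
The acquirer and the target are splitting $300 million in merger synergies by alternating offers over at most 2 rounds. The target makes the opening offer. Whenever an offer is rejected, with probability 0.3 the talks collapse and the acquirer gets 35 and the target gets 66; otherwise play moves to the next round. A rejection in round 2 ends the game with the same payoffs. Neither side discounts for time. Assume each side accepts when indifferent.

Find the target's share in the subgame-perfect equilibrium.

125.7

Round 2 (the acquirer proposes): the target gets 66 if talks fail, so the acquirer offers 66 and keeps 234.
Round 1 (the target proposes): rejecting gives the acquirer an expected 0.7 × 234 + 0.3 × 35 = 174.3. The target offers 174.3 and keeps 300 − 174.3 = 125.7.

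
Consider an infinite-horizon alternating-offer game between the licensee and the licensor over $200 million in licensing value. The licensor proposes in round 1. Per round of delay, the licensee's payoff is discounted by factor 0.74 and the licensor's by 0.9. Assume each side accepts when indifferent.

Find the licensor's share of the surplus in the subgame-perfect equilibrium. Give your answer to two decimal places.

155.69

In a stationary SPE each proposer offers the other exactly their discounted continuation value.
If the licensor keeps x when proposing and the licensee keeps y when proposing, then x = 200 − 0.74y and y = 200 − 0.9x.
Solving: x = 200(1 − 0.74) / (1 − 0.9·0.74) = 52 / 0.334 ≈ 155.6886.
The licensee gets 200 − 155.6886 ≈ 44.3114.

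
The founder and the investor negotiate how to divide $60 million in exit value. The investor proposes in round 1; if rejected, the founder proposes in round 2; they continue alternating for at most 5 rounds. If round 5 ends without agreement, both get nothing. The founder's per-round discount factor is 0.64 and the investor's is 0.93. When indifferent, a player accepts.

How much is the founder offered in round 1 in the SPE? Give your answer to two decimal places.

4.29

Round 5 (the investor proposes): rejection yields 0 for the founder; the investor offers 0 and keeps 60.
Round 4 (the founder proposes): the investor can get 60 next round, worth 0.93 × 60 = 55.8 now. The founder offers 55.8 and keeps 60 − 55.8 = 4.2.
Round 3 (the investor proposes): the founder can get 4.2 next round, worth 0.64 × 4.2 = 2.688 now. The investor offers 2.688 and keeps 60 − 2.688 = 57.312.
Round 2 (the founder proposes): the investor can get 57.312 next round, worth 0.93 × 57.312 = 53.30016 now. The founder offers 53.30016 and keeps 60 − 53.30016 = 6.69984.
Round 1 (the investor proposes): the founder can get 6.69984 next round, worth 0.64 × 6.69984 = 4.2878976 now, so the investor offers 4.2878976, keeping 55.7121024.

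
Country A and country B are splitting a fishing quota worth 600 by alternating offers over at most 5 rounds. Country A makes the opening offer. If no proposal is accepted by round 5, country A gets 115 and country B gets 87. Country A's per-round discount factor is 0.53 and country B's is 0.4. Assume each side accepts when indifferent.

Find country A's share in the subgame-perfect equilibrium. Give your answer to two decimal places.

459.38

Round 5 (country A proposes): country B gets 87 if talks fail, so country A offers 87 and keeps 513.
Round 4 (country B proposes): country A can get 513 next round, worth 0.53 × 513 = 271.89 now; country B offers that and keeps 328.11.
Round 3 (country A proposes): country B can get 328.11 next round, worth 0.4 × 328.11 = 131.244 now. Country A offers 131.244 and keeps 600 − 131.244 = 468.756.
Round 2 (country B proposes): country A can get 468.756 next round, worth 0.53 × 468.756 = 248.44068 now, so country B offers 248.44068, keeping 351.55932.
Round 1 (country A proposes): country B can get 351.55932 next round, worth 0.4 × 351.55932 = 140.623728 now, so country A offers 140.623728, keeping 459.376272.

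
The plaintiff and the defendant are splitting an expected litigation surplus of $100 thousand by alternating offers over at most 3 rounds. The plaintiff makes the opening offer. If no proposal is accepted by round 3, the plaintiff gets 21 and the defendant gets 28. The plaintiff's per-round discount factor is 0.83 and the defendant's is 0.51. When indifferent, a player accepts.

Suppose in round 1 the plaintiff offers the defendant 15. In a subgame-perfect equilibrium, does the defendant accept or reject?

Reject

Round 3 (the plaintiff proposes): the defendant gets 28 if talks fail, so the plaintiff offers 28 and keeps 72.
Round 2 (the defendant proposes): the plaintiff can get 72 next round, worth 0.83 × 72 = 59.76 now, so the defendant offers 59.76, keeping 40.24.
So by rejecting in round 1, the defendant gets 40.24 next round, worth 0.51 × 40.24 = 20.5224 now.
Offer 15 < 20.5224, so the defendant rejects.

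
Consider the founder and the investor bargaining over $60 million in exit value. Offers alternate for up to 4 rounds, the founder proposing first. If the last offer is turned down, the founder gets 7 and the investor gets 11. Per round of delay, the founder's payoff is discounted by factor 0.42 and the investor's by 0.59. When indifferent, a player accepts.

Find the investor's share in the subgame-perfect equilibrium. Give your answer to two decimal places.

28.28

Round 4 (the investor proposes): the founder gets 7 if talks fail, so the investor offers 7 and keeps 53.
Round 3 (the founder proposes): the investor can get 53 next round, worth 0.59 × 53 = 31.27 now, so the founder offers 31.27, keeping 28.73.
Round 2 (the investor proposes): the founder can get 28.73 next round, worth 0.42 × 28.73 = 12.0666 now, so the investor offers 12.0666, keeping 47.9334.
Round 1 (the founder proposes): the investor can get 47.9334 next round, worth 0.59 × 47.9334 = 28.280706 now; the founder offers that and keeps 31.719294.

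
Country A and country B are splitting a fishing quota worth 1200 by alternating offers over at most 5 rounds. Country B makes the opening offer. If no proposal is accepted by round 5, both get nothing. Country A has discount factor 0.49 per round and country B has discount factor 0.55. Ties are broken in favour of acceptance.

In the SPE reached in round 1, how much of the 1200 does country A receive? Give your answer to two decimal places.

Round 5 (country B proposes): rejection yields 0 for country A; country B offers 0 and keeps 1200.
Round 4 (country A proposes): country B can get 1200 next round, worth 0.55 × 1200 = 660 now. Country A offers 660 and keeps 1200 − 660 = 540.
Round 3 (country B proposes): country A can get 540 next round, worth 0.49 × 540 = 264.6 now, so country B offers 264.6, keeping 935.4.
Round 2 (country A proposes): country B can get 935.4 next round, worth 0.55 × 935.4 = 514.47 now; country A offers that and keeps 685.53.
Round 1 (country B proposes): country A can get 685.53 next round, worth 0.49 × 685.53 = 335.9097 now; country B offers that and keeps 864.0903.

335.91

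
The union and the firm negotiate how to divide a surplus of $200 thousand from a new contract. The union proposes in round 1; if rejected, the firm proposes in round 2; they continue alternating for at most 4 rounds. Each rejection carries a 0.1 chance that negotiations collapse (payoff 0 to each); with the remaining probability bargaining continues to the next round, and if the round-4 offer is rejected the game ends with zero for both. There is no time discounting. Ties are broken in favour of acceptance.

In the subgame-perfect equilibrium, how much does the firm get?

163.8

Round 4 (the firm proposes): rejection yields 0 for the union; the firm offers 0 and keeps 200.
Round 3 (the union proposes): rejecting gives the firm an expected 0.9 × 200 = 180; the union offers that and keeps 20.
Round 2 (the firm proposes): rejecting gives the union an expected 0.9 × 20 = 18. The firm offers 18 and keeps 200 − 18 = 182.
Round 1 (the union proposes): rejecting gives the firm an expected 0.9 × 182 = 163.8, so the union offers 163.8, keeping 36.2.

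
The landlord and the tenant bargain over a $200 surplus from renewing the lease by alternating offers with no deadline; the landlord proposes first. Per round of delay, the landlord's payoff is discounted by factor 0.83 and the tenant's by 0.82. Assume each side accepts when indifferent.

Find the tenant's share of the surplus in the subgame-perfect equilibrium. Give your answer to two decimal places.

Let x be the landlord's share when the landlord proposes and y be the tenant's share when the tenant proposes.
The tenant accepts iff offered ≥ 0.82·y, so x = 200 − 0.82y. Symmetrically y = 200 − 0.83x.
Substituting: x = 200 − 0.82(200 − 0.83x), giving x(1 − 0.83·0.82) = 200(1 − 0.82).
So x = 200 × 0.18 / 0.3194 ≈ 112.7113, and the tenant receives 200 − x ≈ 87.2887.

87.29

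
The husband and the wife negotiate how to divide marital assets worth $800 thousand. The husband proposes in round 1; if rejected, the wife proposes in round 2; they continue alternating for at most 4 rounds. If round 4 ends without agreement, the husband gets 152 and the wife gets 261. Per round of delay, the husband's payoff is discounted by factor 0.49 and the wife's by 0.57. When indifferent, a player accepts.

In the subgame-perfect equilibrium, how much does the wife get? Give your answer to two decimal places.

335.72

Round 4 (the wife proposes): the husband gets 152 if talks fail, so the wife offers 152 and keeps 648.
Round 3 (the husband proposes): the wife can get 648 next round, worth 0.57 × 648 = 369.36 now; the husband offers that and keeps 430.64.
Round 2 (the wife proposes): the husband can get 430.64 next round, worth 0.49 × 430.64 = 211.0136 now; the wife offers that and keeps 588.9864.
Round 1 (the husband proposes): the wife can get 588.9864 next round, worth 0.57 × 588.9864 = 335.722248 now; the husband offers that and keeps 464.277752.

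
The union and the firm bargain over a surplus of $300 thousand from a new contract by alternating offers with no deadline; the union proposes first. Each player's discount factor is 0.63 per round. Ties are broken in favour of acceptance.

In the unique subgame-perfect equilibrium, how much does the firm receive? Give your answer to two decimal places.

When the union proposes, the firm accepts any offer worth at least 0.63 times what the firm would get by proposing next round; and vice versa.
This gives x = 300 − 0.63y and y = 300 − 0.63x, where x and y are each side's share when it proposes.
Hence (1 − 0.63·0.63)x = 300(1 − 0.63), i.e. 0.6031·x = 111.
x ≈ 184.0491; the firm's share is 300 − x ≈ 115.9509.

115.95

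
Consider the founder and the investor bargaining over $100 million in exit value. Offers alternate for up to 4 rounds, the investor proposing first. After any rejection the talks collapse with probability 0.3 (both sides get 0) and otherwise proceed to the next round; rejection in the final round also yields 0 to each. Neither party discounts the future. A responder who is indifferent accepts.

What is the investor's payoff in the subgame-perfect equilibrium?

Round 4 (the founder proposes): the investor will accept anything ≥ 0, so the founder offers 0 and keeps 100.
Round 3 (the investor proposes): rejecting gives the founder an expected 0.7 × 100 = 70. The investor offers 70 and keeps 100 − 70 = 30.
Round 2 (the founder proposes): rejecting gives the investor an expected 0.7 × 30 = 21. The founder offers 21 and keeps 100 − 21 = 79.
Round 1 (the investor proposes): rejecting gives the founder an expected 0.7 × 79 = 55.3, so the investor offers 55.3, keeping 44.7.

44.7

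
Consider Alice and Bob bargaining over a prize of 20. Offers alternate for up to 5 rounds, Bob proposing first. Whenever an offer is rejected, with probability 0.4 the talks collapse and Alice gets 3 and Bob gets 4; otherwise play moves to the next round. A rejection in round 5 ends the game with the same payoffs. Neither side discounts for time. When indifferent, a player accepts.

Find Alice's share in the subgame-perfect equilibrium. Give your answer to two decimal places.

7.24

By backward induction:
Round 5 (Bob proposes): Alice gets 3 if talks fail, so Bob offers 3 and keeps 17.
Round 4 (Alice proposes): rejecting gives Bob an expected 0.6 × 17 + 0.4 × 4 = 11.8, so Alice offers 11.8, keeping 8.2.
Round 3 (Bob proposes): rejecting gives Alice an expected 0.6 × 8.2 + 0.4 × 3 = 6.12. Bob offers 6.12 and keeps 20 − 6.12 = 13.88.
Round 2 (Alice proposes): rejecting gives Bob an expected 0.6 × 13.88 + 0.4 × 4 = 9.928, so Alice offers 9.928, keeping 10.072.
Round 1 (Bob proposes): rejecting gives Alice an expected 0.6 × 10.072 + 0.4 × 3 = 7.2432, so Bob offers 7.2432, keeping 12.7568.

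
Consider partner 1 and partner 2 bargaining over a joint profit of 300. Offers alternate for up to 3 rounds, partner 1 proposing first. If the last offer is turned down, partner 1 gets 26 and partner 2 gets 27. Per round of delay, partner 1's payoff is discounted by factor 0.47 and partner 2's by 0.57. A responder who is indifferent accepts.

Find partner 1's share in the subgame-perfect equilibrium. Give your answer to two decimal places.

202.14

Round 3 (partner 1 proposes): partner 2 gets 27 if talks fail, so partner 1 offers 27 and keeps 273.
Round 2 (partner 2 proposes): partner 1 can get 273 next round, worth 0.47 × 273 = 128.31 now; partner 2 offers that and keeps 171.69.
Round 1 (partner 1 proposes): partner 2 can get 171.69 next round, worth 0.57 × 171.69 = 97.8633 now, so partner 1 offers 97.8633, keeping 202.1367.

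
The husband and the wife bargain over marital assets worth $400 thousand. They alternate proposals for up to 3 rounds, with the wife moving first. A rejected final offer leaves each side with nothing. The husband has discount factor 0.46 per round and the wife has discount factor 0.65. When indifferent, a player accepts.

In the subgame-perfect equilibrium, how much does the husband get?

64.4

Round 3 (the wife proposes): rejection yields 0 for the husband; the wife offers 0 and keeps 400.
Round 2 (the husband proposes): the wife can get 400 next round, worth 0.65 × 400 = 260 now; the husband offers that and keeps 140.
Round 1 (the wife proposes): the husband can get 140 next round, worth 0.46 × 140 = 64.4 now; the wife offers that and keeps 335.6.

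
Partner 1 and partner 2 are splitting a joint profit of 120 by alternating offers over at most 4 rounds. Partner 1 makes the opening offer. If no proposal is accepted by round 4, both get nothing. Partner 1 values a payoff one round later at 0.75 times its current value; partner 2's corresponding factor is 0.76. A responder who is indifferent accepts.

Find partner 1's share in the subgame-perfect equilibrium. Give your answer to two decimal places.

Round 4 (partner 2 proposes): partner 1 will accept anything ≥ 0, so partner 2 offers 0 and keeps 120.
Round 3 (partner 1 proposes): partner 2 can get 120 next round, worth 0.76 × 120 = 91.2 now, so partner 1 offers 91.2, keeping 28.8.
Round 2 (partner 2 proposes): partner 1 can get 28.8 next round, worth 0.75 × 28.8 = 21.6 now, so partner 2 offers 21.6, keeping 98.4.
Round 1 (partner 1 proposes): partner 2 can get 98.4 next round, worth 0.76 × 98.4 = 74.784 now. Partner 1 offers 74.784 and keeps 120 − 74.784 = 45.216.

45.22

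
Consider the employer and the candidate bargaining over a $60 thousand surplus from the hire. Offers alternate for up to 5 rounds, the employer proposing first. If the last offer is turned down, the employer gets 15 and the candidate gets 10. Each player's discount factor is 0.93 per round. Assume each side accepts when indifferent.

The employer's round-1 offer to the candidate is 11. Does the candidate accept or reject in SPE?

Reject

Round 5 (the employer proposes): the candidate gets 10 if talks fail, so the employer offers 10 and keeps 50.
Round 4 (the candidate proposes): the employer can get 50 next round, worth 0.93 × 50 = 46.5 now. The candidate offers 46.5 and keeps 60 − 46.5 = 13.5.
Round 3 (the employer proposes): the candidate can get 13.5 next round, worth 0.93 × 13.5 = 12.555 now, so the employer offers 12.555, keeping 47.445.
Round 2 (the candidate proposes): the employer can get 47.445 next round, worth 0.93 × 47.445 = 44.12385 now. The candidate offers 44.12385 and keeps 60 − 44.12385 = 15.87615.
So by rejecting in round 1, the candidate gets 15.87615 next round, worth 0.93 × 15.87615 = 14.7648195 now.
Offer 11 < 14.7648195, so the candidate rejects.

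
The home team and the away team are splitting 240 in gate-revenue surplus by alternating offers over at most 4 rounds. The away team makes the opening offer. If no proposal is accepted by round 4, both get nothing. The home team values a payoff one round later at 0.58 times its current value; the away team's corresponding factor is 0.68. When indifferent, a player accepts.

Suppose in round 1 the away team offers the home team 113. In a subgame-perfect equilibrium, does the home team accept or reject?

Accept

Round 4 (the home team proposes): rejection yields 0 for the away team; the home team offers 0 and keeps 240.
Round 3 (the away team proposes): the home team can get 240 next round, worth 0.58 × 240 = 139.2 now. The away team offers 139.2 and keeps 240 − 139.2 = 100.8.
Round 2 (the home team proposes): the away team can get 100.8 next round, worth 0.68 × 100.8 = 68.544 now, so the home team offers 68.544, keeping 171.456.
So by rejecting in round 1, the home team gets 171.456 next round, worth 0.58 × 171.456 = 99.44448 now.
Offer 113 ≥ 99.44448, so the home team accepts.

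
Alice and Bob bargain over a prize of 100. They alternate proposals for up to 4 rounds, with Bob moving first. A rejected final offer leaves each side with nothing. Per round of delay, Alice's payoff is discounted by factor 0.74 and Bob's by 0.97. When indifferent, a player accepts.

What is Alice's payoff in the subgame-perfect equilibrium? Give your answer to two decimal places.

By backward induction:
Round 4 (Alice proposes): Bob will accept anything ≥ 0, so Alice offers 0 and keeps 100.
Round 3 (Bob proposes): Alice can get 100 next round, worth 0.74 × 100 = 74 now, so Bob offers 74, keeping 26.
Round 2 (Alice proposes): Bob can get 26 next round, worth 0.97 × 26 = 25.22 now. Alice offers 25.22 and keeps 100 − 25.22 = 74.78.
Round 1 (Bob proposes): Alice can get 74.78 next round, worth 0.74 × 74.78 = 55.3372 now, so Bob offers 55.3372, keeping 44.6628.

55.34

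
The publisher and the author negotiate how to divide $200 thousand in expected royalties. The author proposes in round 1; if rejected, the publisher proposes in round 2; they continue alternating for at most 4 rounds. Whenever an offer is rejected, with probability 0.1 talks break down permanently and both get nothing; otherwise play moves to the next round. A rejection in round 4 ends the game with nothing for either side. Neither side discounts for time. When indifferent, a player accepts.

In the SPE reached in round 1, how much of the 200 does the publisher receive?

Round 4 (the publisher proposes): the author will accept anything ≥ 0, so the publisher offers 0 and keeps 200.
Round 3 (the author proposes): rejecting gives the publisher an expected 0.9 × 200 = 180; the author offers that and keeps 20.
Round 2 (the publisher proposes): rejecting gives the author an expected 0.9 × 20 = 18, so the publisher offers 18, keeping 182.
Round 1 (the author proposes): rejecting gives the publisher an expected 0.9 × 182 = 163.8. The author offers 163.8 and keeps 200 − 163.8 = 36.2.

163.8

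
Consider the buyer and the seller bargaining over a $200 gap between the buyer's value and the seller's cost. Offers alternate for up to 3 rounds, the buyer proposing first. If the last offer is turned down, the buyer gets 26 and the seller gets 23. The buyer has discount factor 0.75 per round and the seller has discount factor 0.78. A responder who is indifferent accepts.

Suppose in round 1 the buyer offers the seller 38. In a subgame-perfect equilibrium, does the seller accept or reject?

Reject

Round 3 (the buyer proposes): the seller gets 23 if talks fail, so the buyer offers 23 and keeps 177.
Round 2 (the seller proposes): the buyer can get 177 next round, worth 0.75 × 177 = 132.75 now, so the seller offers 132.75, keeping 67.25.
So by rejecting in round 1, the seller gets 67.25 next round, worth 0.78 × 67.25 = 52.455 now.
Offer 38 < 52.455, so the seller rejects.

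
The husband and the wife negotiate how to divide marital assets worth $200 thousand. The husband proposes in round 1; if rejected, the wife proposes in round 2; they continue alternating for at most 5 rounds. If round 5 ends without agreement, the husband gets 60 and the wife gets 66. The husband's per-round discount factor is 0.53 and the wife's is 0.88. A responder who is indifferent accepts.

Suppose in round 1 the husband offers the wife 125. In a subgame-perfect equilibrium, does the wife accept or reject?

Work out the wife's continuation value if the offer is rejected.
Round 5 (the husband proposes): the wife gets 66 if talks fail, so the husband offers 66 and keeps 134.
Round 4 (the wife proposes): the husband can get 134 next round, worth 0.53 × 134 = 71.02 now. The wife offers 71.02 and keeps 200 − 71.02 = 128.98.
Round 3 (the husband proposes): the wife can get 128.98 next round, worth 0.88 × 128.98 = 113.5024 now. The husband offers 113.5024 and keeps 200 − 113.5024 = 86.4976.
Round 2 (the wife proposes): the husband can get 86.4976 next round, worth 0.53 × 86.4976 = 45.843728 now, so the wife offers 45.843728, keeping 154.156272.
So by rejecting in round 1, the wife gets 154.156272 next round, worth 0.88 × 154.156272 = 135.65751936 now.
Offer 125 < 135.65751936, so the wife rejects.

Reject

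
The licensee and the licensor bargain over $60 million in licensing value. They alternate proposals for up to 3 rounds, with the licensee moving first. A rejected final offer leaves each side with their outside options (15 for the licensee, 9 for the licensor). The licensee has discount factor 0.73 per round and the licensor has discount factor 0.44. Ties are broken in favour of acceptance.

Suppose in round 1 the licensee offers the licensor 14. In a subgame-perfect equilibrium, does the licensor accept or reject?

Round 3 (the licensee proposes): the licensor gets 9 if talks fail, so the licensee offers 9 and keeps 51.
Round 2 (the licensor proposes): the licensee can get 51 next round, worth 0.73 × 51 = 37.23 now. The licensor offers 37.23 and keeps 60 − 37.23 = 22.77.
So by rejecting in round 1, the licensor gets 22.77 next round, worth 0.44 × 22.77 = 10.0188 now.
Offer 14 ≥ 10.0188, so the licensor accepts.

Accept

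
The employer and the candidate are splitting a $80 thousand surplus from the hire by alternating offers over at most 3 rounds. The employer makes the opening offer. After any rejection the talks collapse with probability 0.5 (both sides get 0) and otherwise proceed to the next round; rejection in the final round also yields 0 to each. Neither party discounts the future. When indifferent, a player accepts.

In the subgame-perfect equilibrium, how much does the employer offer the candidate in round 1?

Round 3 (the employer proposes): rejection yields 0 for the candidate; the employer offers 0 and keeps 80.
Round 2 (the candidate proposes): rejecting gives the employer an expected 0.5 × 80 = 40; the candidate offers that and keeps 40.
Round 1 (the employer proposes): rejecting gives the candidate an expected 0.5 × 40 = 20; the employer offers that and keeps 60.

20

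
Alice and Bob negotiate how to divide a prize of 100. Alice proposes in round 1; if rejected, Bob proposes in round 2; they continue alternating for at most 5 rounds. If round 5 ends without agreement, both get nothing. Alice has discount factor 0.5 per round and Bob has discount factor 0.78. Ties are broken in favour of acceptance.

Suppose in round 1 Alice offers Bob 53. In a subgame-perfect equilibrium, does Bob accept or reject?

Round 5 (Alice proposes): rejection yields 0 for Bob; Alice offers 0 and keeps 100.
Round 4 (Bob proposes): Alice can get 100 next round, worth 0.5 × 100 = 50 now; Bob offers that and keeps 50.
Round 3 (Alice proposes): Bob can get 50 next round, worth 0.78 × 50 = 39 now. Alice offers 39 and keeps 100 − 39 = 61.
Round 2 (Bob proposes): Alice can get 61 next round, worth 0.5 × 61 = 30.5 now. Bob offers 30.5 and keeps 100 − 30.5 = 69.5.
So by rejecting in round 1, Bob gets 69.5 next round, worth 0.78 × 69.5 = 54.21 now.
Offer 53 < 54.21, so Bob rejects.

Reject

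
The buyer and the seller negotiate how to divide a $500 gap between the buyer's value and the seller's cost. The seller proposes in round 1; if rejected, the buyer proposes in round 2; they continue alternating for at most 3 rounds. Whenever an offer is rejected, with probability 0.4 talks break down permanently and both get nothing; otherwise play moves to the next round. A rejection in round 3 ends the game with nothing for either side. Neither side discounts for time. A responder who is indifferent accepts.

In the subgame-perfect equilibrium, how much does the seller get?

380

Round 3 (the seller proposes): the buyer will accept anything ≥ 0, so the seller offers 0 and keeps 500.
Round 2 (the buyer proposes): rejecting gives the seller an expected 0.6 × 500 = 300, so the buyer offers 300, keeping 200.
Round 1 (the seller proposes): rejecting gives the buyer an expected 0.6 × 200 = 120, so the seller offers 120, keeping 380.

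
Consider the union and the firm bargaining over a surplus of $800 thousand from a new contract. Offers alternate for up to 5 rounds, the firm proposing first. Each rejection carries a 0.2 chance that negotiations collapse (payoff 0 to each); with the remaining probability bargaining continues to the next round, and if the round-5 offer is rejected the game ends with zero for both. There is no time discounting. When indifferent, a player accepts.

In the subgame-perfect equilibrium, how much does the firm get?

Round 5 (the firm proposes): the union will accept anything ≥ 0, so the firm offers 0 and keeps 800.
Round 4 (the union proposes): rejecting gives the firm an expected 0.8 × 800 = 640. The union offers 640 and keeps 800 − 640 = 160.
Round 3 (the firm proposes): rejecting gives the union an expected 0.8 × 160 = 128. The firm offers 128 and keeps 800 − 128 = 672.
Round 2 (the union proposes): rejecting gives the firm an expected 0.8 × 672 = 537.6, so the union offers 537.6, keeping 262.4.
Round 1 (the firm proposes): rejecting gives the union an expected 0.8 × 262.4 = 209.92, so the firm offers 209.92, keeping 590.08.

590.08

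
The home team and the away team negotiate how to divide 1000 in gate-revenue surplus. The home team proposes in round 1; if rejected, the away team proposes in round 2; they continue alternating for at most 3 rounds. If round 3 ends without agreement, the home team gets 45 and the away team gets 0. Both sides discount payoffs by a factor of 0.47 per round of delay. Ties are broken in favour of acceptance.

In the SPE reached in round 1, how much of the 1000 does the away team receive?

249.1

Solve by backward induction from round 3.
Round 3 (the home team proposes): the away team will accept anything ≥ 0, so the home team offers 0 and keeps 1000.
Round 2 (the away team proposes): the home team can get 1000 next round, worth 0.47 × 1000 = 470 now. The away team offers 470 and keeps 1000 − 470 = 530.
Round 1 (the home team proposes): the away team can get 530 next round, worth 0.47 × 530 = 249.1 now; the home team offers that and keeps 750.9.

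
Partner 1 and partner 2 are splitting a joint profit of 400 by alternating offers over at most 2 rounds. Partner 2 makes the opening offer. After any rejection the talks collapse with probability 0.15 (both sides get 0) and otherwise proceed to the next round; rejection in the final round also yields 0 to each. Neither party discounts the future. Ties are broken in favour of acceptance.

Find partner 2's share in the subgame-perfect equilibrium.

Round 2 (partner 1 proposes): partner 2 will accept anything ≥ 0, so partner 1 offers 0 and keeps 400.
Round 1 (partner 2 proposes): rejecting gives partner 1 an expected 0.85 × 400 = 340. Partner 2 offers 340 and keeps 400 − 340 = 60.

60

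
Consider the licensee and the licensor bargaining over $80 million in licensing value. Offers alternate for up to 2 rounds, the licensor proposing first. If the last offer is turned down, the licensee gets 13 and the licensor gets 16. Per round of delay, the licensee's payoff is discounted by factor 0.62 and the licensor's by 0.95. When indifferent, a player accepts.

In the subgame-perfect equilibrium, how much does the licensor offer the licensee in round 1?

Work backward from the last round.
Round 2 (the licensee proposes): the licensor gets 16 if talks fail, so the licensee offers 16 and keeps 64.
Round 1 (the licensor proposes): the licensee can get 64 next round, worth 0.62 × 64 = 39.68 now. The licensor offers 39.68 and keeps 80 − 39.68 = 40.32.

39.68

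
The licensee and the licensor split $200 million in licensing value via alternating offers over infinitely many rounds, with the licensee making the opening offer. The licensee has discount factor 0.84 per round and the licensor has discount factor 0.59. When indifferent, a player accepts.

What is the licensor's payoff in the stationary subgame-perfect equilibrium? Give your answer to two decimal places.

Let x be the licensee's share when the licensee proposes and y be the licensor's share when the licensor proposes.
The licensor accepts iff offered ≥ 0.59·y, so x = 200 − 0.59y. Symmetrically y = 200 − 0.84x.
Substituting: x = 200 − 0.59(200 − 0.84x), giving x(1 − 0.84·0.59) = 200(1 − 0.59).
So x = 200 × 0.41 / 0.5044 ≈ 162.5694, and the licensor receives 200 − x ≈ 37.4306.

37.43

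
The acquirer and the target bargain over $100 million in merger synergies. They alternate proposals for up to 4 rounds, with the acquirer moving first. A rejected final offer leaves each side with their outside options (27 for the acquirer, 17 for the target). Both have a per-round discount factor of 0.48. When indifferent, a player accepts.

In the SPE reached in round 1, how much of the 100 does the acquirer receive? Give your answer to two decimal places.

Round 4 (the target proposes): the acquirer gets 27 if talks fail, so the target offers 27 and keeps 73.
Round 3 (the acquirer proposes): the target can get 73 next round, worth 0.48 × 73 = 35.04 now; the acquirer offers that and keeps 64.96.
Round 2 (the target proposes): the acquirer can get 64.96 next round, worth 0.48 × 64.96 = 31.1808 now. The target offers 31.1808 and keeps 100 − 31.1808 = 68.8192.
Round 1 (the acquirer proposes): the target can get 68.8192 next round, worth 0.48 × 68.8192 = 33.033216 now; the acquirer offers that and keeps 66.966784.

66.97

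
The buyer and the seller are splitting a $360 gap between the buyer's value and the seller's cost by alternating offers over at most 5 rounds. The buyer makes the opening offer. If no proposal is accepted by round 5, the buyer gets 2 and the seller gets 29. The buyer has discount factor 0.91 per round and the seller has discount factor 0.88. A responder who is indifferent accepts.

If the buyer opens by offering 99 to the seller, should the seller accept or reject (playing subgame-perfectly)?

Accept

Round 5 (the buyer proposes): the seller gets 29 if talks fail, so the buyer offers 29 and keeps 331.
Round 4 (the seller proposes): the buyer can get 331 next round, worth 0.91 × 331 = 301.21 now, so the seller offers 301.21, keeping 58.79.
Round 3 (the buyer proposes): the seller can get 58.79 next round, worth 0.88 × 58.79 = 51.7352 now. The buyer offers 51.7352 and keeps 360 − 51.7352 = 308.2648.
Round 2 (the seller proposes): the buyer can get 308.2648 next round, worth 0.91 × 308.2648 = 280.520968 now. The seller offers 280.520968 and keeps 360 − 280.520968 = 79.479032.
So by rejecting in round 1, the seller gets 79.479032 next round, worth 0.88 × 79.479032 = 69.94154816 now.
Offer 99 ≥ 69.94154816, so the seller accepts.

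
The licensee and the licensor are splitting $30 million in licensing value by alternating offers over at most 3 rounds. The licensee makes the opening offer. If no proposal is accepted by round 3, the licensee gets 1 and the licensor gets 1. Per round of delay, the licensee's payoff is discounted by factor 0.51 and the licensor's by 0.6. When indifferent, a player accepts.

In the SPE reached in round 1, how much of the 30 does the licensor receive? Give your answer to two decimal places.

9.13

Round 3 (the licensee proposes): the licensor gets 1 if talks fail, so the licensee offers 1 and keeps 29.
Round 2 (the licensor proposes): the licensee can get 29 next round, worth 0.51 × 29 = 14.79 now; the licensor offers that and keeps 15.21.
Round 1 (the licensee proposes): the licensor can get 15.21 next round, worth 0.6 × 15.21 = 9.126 now; the licensee offers that and keeps 20.874.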